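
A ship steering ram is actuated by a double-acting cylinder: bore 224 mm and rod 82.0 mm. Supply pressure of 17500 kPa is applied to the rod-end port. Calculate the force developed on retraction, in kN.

F ≈ 597 kN

Rod-side annular area A_ann = π/4 × (224² − 82.0²) = 34130 mm^2
On retraction the pressure acts on the annular area (bore minus rod).
F = P × A_ann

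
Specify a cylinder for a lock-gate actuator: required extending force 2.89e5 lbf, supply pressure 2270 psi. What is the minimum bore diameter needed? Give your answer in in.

D ≈ 12.7 in

Extension force acts on the full piston face: F = P × (π/4)D².
D = √(4F / (πP)) = √(4 × 2.89e5 lbf / (π × 2270 psi))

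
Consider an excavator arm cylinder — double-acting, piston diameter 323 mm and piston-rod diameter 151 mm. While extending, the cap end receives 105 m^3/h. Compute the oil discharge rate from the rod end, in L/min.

Q_out ≈ 1370 L/min

Cap-side area A_cap = π/4 × (323 mm)² = 81940 mm^2
Rod-side annular area A_ann = π/4 × (323² − 151²) = 64030 mm^2
Piston speed v = Q_in/A_cap; rod-end outflow Q_out = v × A_ann = Q_in × A_ann/A_cap.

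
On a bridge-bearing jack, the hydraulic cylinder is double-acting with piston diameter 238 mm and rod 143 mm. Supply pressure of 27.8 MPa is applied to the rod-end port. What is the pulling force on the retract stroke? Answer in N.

Rod-side annular area A_ann = π/4 × (238² − 143²) = 28430 mm^2
On retraction the pressure acts on the annular area (bore minus rod).
F = P × A_ann

F ≈ 7.90e5 N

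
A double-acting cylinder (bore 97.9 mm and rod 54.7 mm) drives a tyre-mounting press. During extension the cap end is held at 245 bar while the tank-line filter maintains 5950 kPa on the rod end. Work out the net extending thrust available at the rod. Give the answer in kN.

F ≈ 154 kN

Cap-side area A_cap = π/4 × (97.9 mm)² = 7528 mm^2
Rod-side annular area A_ann = π/4 × (97.9² − 54.7²) = 5178 mm^2
Net thrust = P_cap·A_cap − P_rod·A_ann = 184.4 kN − 30.81 kN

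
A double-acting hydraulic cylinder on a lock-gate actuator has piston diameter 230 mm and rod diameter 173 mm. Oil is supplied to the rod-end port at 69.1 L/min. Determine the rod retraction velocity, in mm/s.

v ≈ 63.8 mm/s

Rod-side annular area A_ann = π/4 × (230² − 173²) = 18040 mm^2
Flow into the rod-end port fills the annular volume.
v = Q / A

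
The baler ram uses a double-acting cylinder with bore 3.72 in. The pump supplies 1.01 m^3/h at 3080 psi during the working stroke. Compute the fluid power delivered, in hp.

Hydraulic power = P × Q

W ≈ 7.99 hp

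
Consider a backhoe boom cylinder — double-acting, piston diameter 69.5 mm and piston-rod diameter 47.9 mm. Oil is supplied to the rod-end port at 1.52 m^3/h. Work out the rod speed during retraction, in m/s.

v ≈ 0.212 m/s

Rod-side annular area A_ann = π/4 × (69.5² − 47.9²) = 1992 mm^2
Flow into the rod-end port fills the annular volume.
v = Q / A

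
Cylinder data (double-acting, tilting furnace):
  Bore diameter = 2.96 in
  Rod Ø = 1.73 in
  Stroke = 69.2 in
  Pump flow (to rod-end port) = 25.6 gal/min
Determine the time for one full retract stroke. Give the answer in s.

Rod-side annular area A_ann = π/4 × (2.96² − 1.73²) = 4.531 in^2
Swept volume V = A × L; t = V / Q = A·L / Q

t ≈ 3.18 s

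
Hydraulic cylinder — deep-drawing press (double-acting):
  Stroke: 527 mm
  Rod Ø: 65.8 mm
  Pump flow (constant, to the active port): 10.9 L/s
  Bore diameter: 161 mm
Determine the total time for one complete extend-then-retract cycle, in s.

t ≈ 1.80 s

Cap-side area A_cap = π/4 × (161 mm)² = 20360 mm^2
Rod-side annular area A_ann = π/4 × (161² − 65.8²) = 16960 mm^2
t_ext = A_cap·L/Q = 0.9843 s
t_ret = A_ann·L/Q = 0.8199 s
t_cycle = t_ext + t_ret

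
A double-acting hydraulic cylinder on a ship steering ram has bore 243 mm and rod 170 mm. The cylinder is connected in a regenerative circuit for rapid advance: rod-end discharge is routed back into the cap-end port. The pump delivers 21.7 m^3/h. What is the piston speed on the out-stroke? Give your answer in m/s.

In regeneration the rod-end outflow joins the pump flow into the cap end, so the net volume the pump must supply per unit advance equals the rod cross-section area.
Rod cross-section A_rod = π/4 × (170 mm)² = 22700 mm^2
v = Q_pump / A_rod

v ≈ 0.266 m/s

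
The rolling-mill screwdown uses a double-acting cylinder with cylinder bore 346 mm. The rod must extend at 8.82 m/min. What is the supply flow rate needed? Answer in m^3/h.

Cap-side area A_cap = π/4 × (346 mm)² = 94020 mm^2
Q = A × v

Q ≈ 49.8 m^3/h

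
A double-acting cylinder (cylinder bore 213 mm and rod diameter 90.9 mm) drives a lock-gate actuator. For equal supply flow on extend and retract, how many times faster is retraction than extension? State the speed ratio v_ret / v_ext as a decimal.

Cap-side area A_cap = π/4 × (213 mm)² = 35630 mm^2
Rod-side annular area A_ann = π/4 × (213² − 90.9²) = 29140 mm^2
For equal Q, v ∝ 1/A, so v_ret/v_ext = A_cap/A_ann.

v_ret/v_ext ≈ 1.22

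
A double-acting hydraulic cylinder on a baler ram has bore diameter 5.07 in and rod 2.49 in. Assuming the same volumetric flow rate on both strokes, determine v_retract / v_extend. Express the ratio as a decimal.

Cap-side area A_cap = π/4 × (5.07 in)² = 20.19 in^2
Rod-side annular area A_ann = π/4 × (5.07² − 2.49²) = 15.32 in^2
For equal Q, v ∝ 1/A, so v_ret/v_ext = A_cap/A_ann.

v_ret/v_ext ≈ 1.32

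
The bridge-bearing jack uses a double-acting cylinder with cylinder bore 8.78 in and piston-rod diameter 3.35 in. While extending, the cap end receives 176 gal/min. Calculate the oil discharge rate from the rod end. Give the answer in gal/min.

Cap-side area A_cap = π/4 × (8.78 in)² = 60.55 in^2
Rod-side annular area A_ann = π/4 × (8.78² − 3.35²) = 51.73 in^2
Piston speed v = Q_in/A_cap; rod-end outflow Q_out = v × A_ann = Q_in × A_ann/A_cap.

Q_out ≈ 150 gal/min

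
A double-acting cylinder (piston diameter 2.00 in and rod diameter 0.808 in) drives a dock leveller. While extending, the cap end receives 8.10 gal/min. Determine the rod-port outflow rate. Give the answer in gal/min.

Cap-side area A_cap = π/4 × (2.00 in)² = 3.142 in^2
Rod-side annular area A_ann = π/4 × (2.00² − 0.808²) = 2.629 in^2
Piston speed v = Q_in/A_cap; rod-end outflow Q_out = v × A_ann = Q_in × A_ann/A_cap.

Q_out ≈ 6.78 gal/min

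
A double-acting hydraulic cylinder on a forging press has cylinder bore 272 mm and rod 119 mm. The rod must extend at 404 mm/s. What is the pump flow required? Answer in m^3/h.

Q ≈ 84.5 m^3/h

Cap-side area A_cap = π/4 × (272 mm)² = 58110 mm^2
Q = A × v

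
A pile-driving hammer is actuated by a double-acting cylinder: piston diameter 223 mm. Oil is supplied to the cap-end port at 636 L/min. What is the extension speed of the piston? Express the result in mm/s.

v ≈ 271 mm/s

Cap-side area A_cap = π/4 × (223 mm)² = 39060 mm^2
v = Q / A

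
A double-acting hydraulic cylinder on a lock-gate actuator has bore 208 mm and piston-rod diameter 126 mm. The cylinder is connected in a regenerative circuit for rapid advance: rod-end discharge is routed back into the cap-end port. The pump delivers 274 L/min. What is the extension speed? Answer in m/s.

In regeneration the rod-end outflow joins the pump flow into the cap end, so the net volume the pump must supply per unit advance equals the rod cross-section area.
Rod cross-section A_rod = π/4 × (126 mm)² = 12470 mm^2
v = Q_pump / A_rod

v ≈ 0.366 m/s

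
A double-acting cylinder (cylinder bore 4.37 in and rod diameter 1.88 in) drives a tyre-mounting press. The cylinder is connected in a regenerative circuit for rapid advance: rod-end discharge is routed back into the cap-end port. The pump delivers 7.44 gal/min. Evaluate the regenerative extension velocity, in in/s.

In regeneration the rod-end outflow joins the pump flow into the cap end, so the net volume the pump must supply per unit advance equals the rod cross-section area.
Rod cross-section A_rod = π/4 × (1.88 in)² = 2.776 in^2
v = Q_pump / A_rod

v ≈ 10.3 in/s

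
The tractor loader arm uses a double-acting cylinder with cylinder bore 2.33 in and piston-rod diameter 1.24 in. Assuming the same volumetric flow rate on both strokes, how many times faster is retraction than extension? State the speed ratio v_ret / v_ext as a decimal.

Cap-side area A_cap = π/4 × (2.33 in)² = 4.264 in^2
Rod-side annular area A_ann = π/4 × (2.33² − 1.24²) = 3.056 in^2
For equal Q, v ∝ 1/A, so v_ret/v_ext = A_cap/A_ann.

v_ret/v_ext ≈ 1.40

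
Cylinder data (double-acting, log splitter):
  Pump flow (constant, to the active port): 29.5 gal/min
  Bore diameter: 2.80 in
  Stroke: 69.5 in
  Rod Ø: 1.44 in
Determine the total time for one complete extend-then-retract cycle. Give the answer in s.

Cap-side area A_cap = π/4 × (2.80 in)² = 6.158 in^2
Rod-side annular area A_ann = π/4 × (2.80² − 1.44²) = 4.529 in^2
t_ext = A_cap·L/Q = 3.768 s
t_ret = A_ann·L/Q = 2.771 s
t_cycle = t_ext + t_ret

t ≈ 6.54 s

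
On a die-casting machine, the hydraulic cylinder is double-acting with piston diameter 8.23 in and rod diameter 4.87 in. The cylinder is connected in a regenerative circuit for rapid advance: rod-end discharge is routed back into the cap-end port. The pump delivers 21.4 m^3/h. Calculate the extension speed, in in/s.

In regeneration the rod-end outflow joins the pump flow into the cap end, so the net volume the pump must supply per unit advance equals the rod cross-section area.
Rod cross-section A_rod = π/4 × (4.87 in)² = 18.63 in^2
v = Q_pump / A_rod

v ≈ 19.5 in/s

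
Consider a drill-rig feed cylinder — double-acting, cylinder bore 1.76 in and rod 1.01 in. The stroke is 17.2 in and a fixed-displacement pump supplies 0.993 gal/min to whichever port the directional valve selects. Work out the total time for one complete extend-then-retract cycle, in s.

Cap-side area A_cap = π/4 × (1.76 in)² = 2.433 in^2
Rod-side annular area A_ann = π/4 × (1.76² − 1.01²) = 1.632 in^2
t_ext = A_cap·L/Q = 10.95 s
t_ret = A_ann·L/Q = 7.341 s
t_cycle = t_ext + t_ret

t ≈ 18.3 s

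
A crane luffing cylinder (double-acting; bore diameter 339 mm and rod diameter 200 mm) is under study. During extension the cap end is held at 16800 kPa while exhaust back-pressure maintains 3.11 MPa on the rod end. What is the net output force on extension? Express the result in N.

Cap-side area A_cap = π/4 × (339 mm)² = 90260 mm^2
Rod-side annular area A_ann = π/4 × (339² − 200²) = 58840 mm^2
Net thrust = P_cap·A_cap − P_rod·A_ann = 1.516e6 N − 1.830e5 N

F ≈ 1.33e6 N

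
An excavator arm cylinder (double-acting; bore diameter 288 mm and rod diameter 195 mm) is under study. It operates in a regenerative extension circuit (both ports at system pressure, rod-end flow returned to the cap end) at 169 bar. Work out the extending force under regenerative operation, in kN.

F ≈ 505 kN

With equal pressure on both faces, forces on the annular region cancel; the net push is pressure × rod cross-section.
Rod cross-section A_rod = π/4 × (195 mm)² = 29860 mm^2
F = P × A_rod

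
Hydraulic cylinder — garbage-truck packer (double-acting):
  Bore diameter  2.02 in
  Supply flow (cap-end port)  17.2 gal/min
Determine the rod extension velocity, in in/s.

Cap-side area A_cap = π/4 × (2.02 in)² = 3.205 in^2
v = Q / A

v ≈ 20.7 in/s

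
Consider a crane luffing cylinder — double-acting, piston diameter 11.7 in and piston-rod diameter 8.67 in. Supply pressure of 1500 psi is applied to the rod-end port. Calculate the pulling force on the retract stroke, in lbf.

F ≈ 72700 lbf

Rod-side annular area A_ann = π/4 × (11.7² − 8.67²) = 48.48 in^2
On retraction the pressure acts on the annular area (bore minus rod).
F = P × A_ann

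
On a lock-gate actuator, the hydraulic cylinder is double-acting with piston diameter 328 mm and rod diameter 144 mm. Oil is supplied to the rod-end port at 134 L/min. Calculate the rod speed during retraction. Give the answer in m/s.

Rod-side annular area A_ann = π/4 × (328² − 144²) = 68210 mm^2
Flow into the rod-end port fills the annular volume.
v = Q / A

v ≈ 0.0327 m/s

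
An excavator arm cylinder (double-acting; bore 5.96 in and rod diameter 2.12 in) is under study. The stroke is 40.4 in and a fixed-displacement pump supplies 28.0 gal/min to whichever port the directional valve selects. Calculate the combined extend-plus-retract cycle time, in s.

Cap-side area A_cap = π/4 × (5.96 in)² = 27.90 in^2
Rod-side annular area A_ann = π/4 × (5.96² − 2.12²) = 24.37 in^2
t_ext = A_cap·L/Q = 10.46 s
t_ret = A_ann·L/Q = 9.133 s
t_cycle = t_ext + t_ret

t ≈ 19.6 s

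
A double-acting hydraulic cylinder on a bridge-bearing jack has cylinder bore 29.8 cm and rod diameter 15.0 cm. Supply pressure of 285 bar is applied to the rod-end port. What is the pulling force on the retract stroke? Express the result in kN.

Rod-side annular area A_ann = π/4 × (29.8² − 15.0²) = 520.8 cm^2
On retraction the pressure acts on the annular area (bore minus rod).
F = P × A_ann

F ≈ 1480 kN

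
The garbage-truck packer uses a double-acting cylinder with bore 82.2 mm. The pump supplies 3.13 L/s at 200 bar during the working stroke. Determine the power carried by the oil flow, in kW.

Hydraulic power = P × Q

W ≈ 62.6 kW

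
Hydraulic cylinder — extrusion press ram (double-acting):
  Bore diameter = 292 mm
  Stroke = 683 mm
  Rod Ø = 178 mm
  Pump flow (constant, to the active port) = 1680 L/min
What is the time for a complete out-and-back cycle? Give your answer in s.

Cap-side area A_cap = π/4 × (292 mm)² = 66970 mm^2
Rod-side annular area A_ann = π/4 × (292² − 178²) = 42080 mm^2
t_ext = A_cap·L/Q = 1.633 s
t_ret = A_ann·L/Q = 1.026 s
t_cycle = t_ext + t_ret

t ≈ 2.66 s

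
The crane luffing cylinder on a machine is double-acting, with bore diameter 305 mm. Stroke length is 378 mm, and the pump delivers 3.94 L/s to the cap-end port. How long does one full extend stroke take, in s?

Cap-side area A_cap = π/4 × (305 mm)² = 73060 mm^2
Swept volume V = A × L; t = V / Q = A·L / Q

t ≈ 7.01 s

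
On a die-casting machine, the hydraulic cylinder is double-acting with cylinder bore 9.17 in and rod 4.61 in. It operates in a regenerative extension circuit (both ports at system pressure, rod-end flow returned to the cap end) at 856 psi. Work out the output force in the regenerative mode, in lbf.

With equal pressure on both faces, forces on the annular region cancel; the net push is pressure × rod cross-section.
Rod cross-section A_rod = π/4 × (4.61 in)² = 16.69 in^2
F = P × A_rod

F ≈ 14300 lbf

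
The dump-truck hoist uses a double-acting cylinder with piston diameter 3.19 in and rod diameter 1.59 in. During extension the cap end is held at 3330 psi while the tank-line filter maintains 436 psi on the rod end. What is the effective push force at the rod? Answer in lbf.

F ≈ 24000 lbf

Cap-side area A_cap = π/4 × (3.19 in)² = 7.992 in^2
Rod-side annular area A_ann = π/4 × (3.19² − 1.59²) = 6.007 in^2
Net thrust = P_cap·A_cap − P_rod·A_ann = 26610 lbf − 2619 lbf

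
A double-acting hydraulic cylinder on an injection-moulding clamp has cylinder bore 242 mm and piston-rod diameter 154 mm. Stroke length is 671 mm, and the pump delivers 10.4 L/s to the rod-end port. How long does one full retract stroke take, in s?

Rod-side annular area A_ann = π/4 × (242² − 154²) = 27370 mm^2
Swept volume V = A × L; t = V / Q = A·L / Q

t ≈ 1.77 s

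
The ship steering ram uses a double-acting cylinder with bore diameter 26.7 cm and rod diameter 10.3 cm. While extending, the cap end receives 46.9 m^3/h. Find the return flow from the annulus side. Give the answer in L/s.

Q_out ≈ 11.1 L/s

Cap-side area A_cap = π/4 × (26.7 cm)² = 559.9 cm^2
Rod-side annular area A_ann = π/4 × (26.7² − 10.3²) = 476.6 cm^2
Piston speed v = Q_in/A_cap; rod-end outflow Q_out = v × A_ann = Q_in × A_ann/A_cap.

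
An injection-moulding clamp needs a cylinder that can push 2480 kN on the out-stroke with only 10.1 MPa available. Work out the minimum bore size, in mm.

Extension force acts on the full piston face: F = P × (π/4)D².
D = √(4F / (πP)) = √(4 × 2480 kN / (π × 10.1 MPa))

D ≈ 559 mm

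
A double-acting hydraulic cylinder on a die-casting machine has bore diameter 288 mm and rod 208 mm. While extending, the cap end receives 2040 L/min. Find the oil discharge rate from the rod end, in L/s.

Cap-side area A_cap = π/4 × (288 mm)² = 65140 mm^2
Rod-side annular area A_ann = π/4 × (288² − 208²) = 31160 mm^2
Piston speed v = Q_in/A_cap; rod-end outflow Q_out = v × A_ann = Q_in × A_ann/A_cap.

Q_out ≈ 16.3 L/s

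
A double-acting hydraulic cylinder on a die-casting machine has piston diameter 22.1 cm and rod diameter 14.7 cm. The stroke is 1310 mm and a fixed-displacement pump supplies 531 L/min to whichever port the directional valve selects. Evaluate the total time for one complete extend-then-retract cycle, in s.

Cap-side area A_cap = π/4 × (22.1 cm)² = 383.6 cm^2
Rod-side annular area A_ann = π/4 × (22.1² − 14.7²) = 213.9 cm^2
t_ext = A_cap·L/Q = 5.678 s
t_ret = A_ann·L/Q = 3.166 s
t_cycle = t_ext + t_ret

t ≈ 8.84 s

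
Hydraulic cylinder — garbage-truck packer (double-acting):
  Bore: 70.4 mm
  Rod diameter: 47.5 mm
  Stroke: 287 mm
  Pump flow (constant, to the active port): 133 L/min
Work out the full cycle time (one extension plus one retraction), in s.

Cap-side area A_cap = π/4 × (70.4 mm)² = 3893 mm^2
Rod-side annular area A_ann = π/4 × (70.4² − 47.5²) = 2121 mm^2
t_ext = A_cap·L/Q = 0.5040 s
t_ret = A_ann·L/Q = 0.2745 s
t_cycle = t_ext + t_ret

t ≈ 0.779 s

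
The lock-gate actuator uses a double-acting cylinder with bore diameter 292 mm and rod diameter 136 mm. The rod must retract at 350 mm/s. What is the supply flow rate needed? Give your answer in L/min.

Rod-side annular area A_ann = π/4 × (292² − 136²) = 52440 mm^2
Q = A × v

Q ≈ 1100 L/min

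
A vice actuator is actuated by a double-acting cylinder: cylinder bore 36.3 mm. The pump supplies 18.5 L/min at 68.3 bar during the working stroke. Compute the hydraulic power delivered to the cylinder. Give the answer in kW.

W ≈ 2.11 kW

Hydraulic power = P × Q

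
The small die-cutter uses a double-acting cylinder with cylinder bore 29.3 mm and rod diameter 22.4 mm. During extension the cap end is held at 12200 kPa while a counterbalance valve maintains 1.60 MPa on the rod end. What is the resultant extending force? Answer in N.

Cap-side area A_cap = π/4 × (29.3 mm)² = 674.3 mm^2
Rod-side annular area A_ann = π/4 × (29.3² − 22.4²) = 280.2 mm^2
Net thrust = P_cap·A_cap − P_rod·A_ann = 8226 N − 448.3 N

F ≈ 7780 N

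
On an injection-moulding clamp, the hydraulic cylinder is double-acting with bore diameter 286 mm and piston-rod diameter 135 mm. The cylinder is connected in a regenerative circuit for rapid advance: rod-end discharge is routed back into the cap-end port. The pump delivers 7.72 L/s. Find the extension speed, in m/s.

v ≈ 0.539 m/s

In regeneration the rod-end outflow joins the pump flow into the cap end, so the net volume the pump must supply per unit advance equals the rod cross-section area.
Rod cross-section A_rod = π/4 × (135 mm)² = 14310 mm^2
v = Q_pump / A_rod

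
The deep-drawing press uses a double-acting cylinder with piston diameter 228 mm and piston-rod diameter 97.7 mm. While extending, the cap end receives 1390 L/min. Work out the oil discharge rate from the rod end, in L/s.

Cap-side area A_cap = π/4 × (228 mm)² = 40830 mm^2
Rod-side annular area A_ann = π/4 × (228² − 97.7²) = 33330 mm^2
Piston speed v = Q_in/A_cap; rod-end outflow Q_out = v × A_ann = Q_in × A_ann/A_cap.

Q_out ≈ 18.9 L/s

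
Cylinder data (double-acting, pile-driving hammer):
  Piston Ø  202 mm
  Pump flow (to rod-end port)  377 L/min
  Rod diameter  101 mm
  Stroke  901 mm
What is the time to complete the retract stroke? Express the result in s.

t ≈ 3.45 s

Rod-side annular area A_ann = π/4 × (202² − 101²) = 24040 mm^2
Swept volume V = A × L; t = V / Q = A·L / Q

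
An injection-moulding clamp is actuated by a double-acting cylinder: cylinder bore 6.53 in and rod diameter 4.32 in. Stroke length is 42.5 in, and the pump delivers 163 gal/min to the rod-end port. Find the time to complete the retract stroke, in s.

t ≈ 1.28 s

Rod-side annular area A_ann = π/4 × (6.53² − 4.32²) = 18.83 in^2
Swept volume V = A × L; t = V / Q = A·L / Q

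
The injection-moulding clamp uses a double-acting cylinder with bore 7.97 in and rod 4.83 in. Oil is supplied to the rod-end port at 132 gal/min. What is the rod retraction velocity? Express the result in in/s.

v ≈ 16.1 in/s

Rod-side annular area A_ann = π/4 × (7.97² − 4.83²) = 31.57 in^2
Flow into the rod-end port fills the annular volume.
v = Q / A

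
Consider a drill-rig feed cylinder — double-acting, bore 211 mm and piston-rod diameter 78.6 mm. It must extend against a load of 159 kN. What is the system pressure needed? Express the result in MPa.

Cap-side area A_cap = π/4 × (211 mm)² = 34970 mm^2
P = F / A = 159 kN / A

P ≈ 4.55 MPa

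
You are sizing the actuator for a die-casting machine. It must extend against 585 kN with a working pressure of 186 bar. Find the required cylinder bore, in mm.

D ≈ 200 mm

Extension force acts on the full piston face: F = P × (π/4)D².
D = √(4F / (πP)) = √(4 × 585 kN / (π × 186 bar))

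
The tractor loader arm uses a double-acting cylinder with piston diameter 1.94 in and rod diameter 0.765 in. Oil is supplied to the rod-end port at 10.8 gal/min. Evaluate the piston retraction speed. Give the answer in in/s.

Rod-side annular area A_ann = π/4 × (1.94² − 0.765²) = 2.496 in^2
Flow into the rod-end port fills the annular volume.
v = Q / A

v ≈ 16.7 in/s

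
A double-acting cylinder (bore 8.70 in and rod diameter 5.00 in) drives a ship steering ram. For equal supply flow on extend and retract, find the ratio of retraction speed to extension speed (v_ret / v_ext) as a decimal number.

Cap-side area A_cap = π/4 × (8.70 in)² = 59.45 in^2
Rod-side annular area A_ann = π/4 × (8.70² − 5.00²) = 39.81 in^2
For equal Q, v ∝ 1/A, so v_ret/v_ext = A_cap/A_ann.

v_ret/v_ext ≈ 1.49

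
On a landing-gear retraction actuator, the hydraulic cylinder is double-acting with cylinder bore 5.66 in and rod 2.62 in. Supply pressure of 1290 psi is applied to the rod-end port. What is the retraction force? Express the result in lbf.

Rod-side annular area A_ann = π/4 × (5.66² − 2.62²) = 19.77 in^2
On retraction the pressure acts on the annular area (bore minus rod).
F = P × A_ann

F ≈ 25500 lbf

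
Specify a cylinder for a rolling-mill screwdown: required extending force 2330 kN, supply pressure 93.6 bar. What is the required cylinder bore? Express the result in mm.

D ≈ 563 mm

Extension force acts on the full piston face: F = P × (π/4)D².
D = √(4F / (πP)) = √(4 × 2330 kN / (π × 93.6 bar))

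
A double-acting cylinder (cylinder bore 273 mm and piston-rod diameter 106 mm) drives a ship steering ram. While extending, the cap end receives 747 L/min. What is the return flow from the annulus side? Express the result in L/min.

Q_out ≈ 634 L/min

Cap-side area A_cap = π/4 × (273 mm)² = 58530 mm^2
Rod-side annular area A_ann = π/4 × (273² − 106²) = 49710 mm^2
Piston speed v = Q_in/A_cap; rod-end outflow Q_out = v × A_ann = Q_in × A_ann/A_cap.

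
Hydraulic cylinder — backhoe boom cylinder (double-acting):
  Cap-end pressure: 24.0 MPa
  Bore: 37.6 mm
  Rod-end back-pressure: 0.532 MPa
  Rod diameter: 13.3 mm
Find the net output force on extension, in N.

F ≈ 26100 N

Cap-side area A_cap = π/4 × (37.6 mm)² = 1110 mm^2
Rod-side annular area A_ann = π/4 × (37.6² − 13.3²) = 971.4 mm^2
Net thrust = P_cap·A_cap − P_rod·A_ann = 26650 N − 516.8 N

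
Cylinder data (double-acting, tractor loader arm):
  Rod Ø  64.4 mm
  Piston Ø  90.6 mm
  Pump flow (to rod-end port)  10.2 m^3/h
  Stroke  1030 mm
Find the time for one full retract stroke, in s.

Rod-side annular area A_ann = π/4 × (90.6² − 64.4²) = 3190 mm^2
Swept volume V = A × L; t = V / Q = A·L / Q

t ≈ 1.16 s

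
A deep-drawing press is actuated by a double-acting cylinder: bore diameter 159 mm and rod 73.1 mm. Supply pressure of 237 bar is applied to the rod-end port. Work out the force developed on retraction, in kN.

F ≈ 371 kN

Rod-side annular area A_ann = π/4 × (159² − 73.1²) = 15660 mm^2
On retraction the pressure acts on the annular area (bore minus rod).
F = P × A_ann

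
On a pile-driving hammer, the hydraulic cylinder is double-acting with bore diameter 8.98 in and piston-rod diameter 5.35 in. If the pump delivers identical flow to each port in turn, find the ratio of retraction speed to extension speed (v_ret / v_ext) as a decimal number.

Cap-side area A_cap = π/4 × (8.98 in)² = 63.33 in^2
Rod-side annular area A_ann = π/4 × (8.98² − 5.35²) = 40.85 in^2
For equal Q, v ∝ 1/A, so v_ret/v_ext = A_cap/A_ann.

v_ret/v_ext ≈ 1.55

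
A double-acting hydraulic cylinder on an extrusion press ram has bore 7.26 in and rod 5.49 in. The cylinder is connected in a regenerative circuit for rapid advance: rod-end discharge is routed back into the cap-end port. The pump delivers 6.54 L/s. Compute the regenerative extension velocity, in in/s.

In regeneration the rod-end outflow joins the pump flow into the cap end, so the net volume the pump must supply per unit advance equals the rod cross-section area.
Rod cross-section A_rod = π/4 × (5.49 in)² = 23.67 in^2
v = Q_pump / A_rod

v ≈ 16.9 in/s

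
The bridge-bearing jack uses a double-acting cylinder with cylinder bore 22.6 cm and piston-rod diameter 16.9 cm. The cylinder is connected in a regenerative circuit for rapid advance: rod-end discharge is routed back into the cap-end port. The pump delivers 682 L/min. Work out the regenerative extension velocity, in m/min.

In regeneration the rod-end outflow joins the pump flow into the cap end, so the net volume the pump must supply per unit advance equals the rod cross-section area.
Rod cross-section A_rod = π/4 × (16.9 cm)² = 224.3 cm^2
v = Q_pump / A_rod

v ≈ 30.4 m/min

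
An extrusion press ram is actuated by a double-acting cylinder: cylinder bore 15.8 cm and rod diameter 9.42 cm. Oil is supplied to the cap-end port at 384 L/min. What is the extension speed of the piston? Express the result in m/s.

Cap-side area A_cap = π/4 × (15.8 cm)² = 196.1 cm^2
v = Q / A

v ≈ 0.326 m/s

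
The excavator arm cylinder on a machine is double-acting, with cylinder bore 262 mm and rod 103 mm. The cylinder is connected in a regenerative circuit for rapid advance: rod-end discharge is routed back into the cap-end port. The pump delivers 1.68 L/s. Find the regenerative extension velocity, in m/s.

In regeneration the rod-end outflow joins the pump flow into the cap end, so the net volume the pump must supply per unit advance equals the rod cross-section area.
Rod cross-section A_rod = π/4 × (103 mm)² = 8332 mm^2
v = Q_pump / A_rod

v ≈ 0.202 m/s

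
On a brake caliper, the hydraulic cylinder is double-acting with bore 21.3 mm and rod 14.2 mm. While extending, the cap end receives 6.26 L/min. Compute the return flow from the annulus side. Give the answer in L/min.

Q_out ≈ 3.48 L/min

Cap-side area A_cap = π/4 × (21.3 mm)² = 356.3 mm^2
Rod-side annular area A_ann = π/4 × (21.3² − 14.2²) = 198.0 mm^2
Piston speed v = Q_in/A_cap; rod-end outflow Q_out = v × A_ann = Q_in × A_ann/A_cap.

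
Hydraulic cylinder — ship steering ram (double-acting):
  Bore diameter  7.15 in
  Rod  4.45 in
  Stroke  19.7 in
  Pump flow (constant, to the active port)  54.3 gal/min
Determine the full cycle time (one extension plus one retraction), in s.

t ≈ 6.10 s

Cap-side area A_cap = π/4 × (7.15 in)² = 40.15 in^2
Rod-side annular area A_ann = π/4 × (7.15² − 4.45²) = 24.60 in^2
t_ext = A_cap·L/Q = 3.784 s
t_ret = A_ann·L/Q = 2.318 s
t_cycle = t_ext + t_ret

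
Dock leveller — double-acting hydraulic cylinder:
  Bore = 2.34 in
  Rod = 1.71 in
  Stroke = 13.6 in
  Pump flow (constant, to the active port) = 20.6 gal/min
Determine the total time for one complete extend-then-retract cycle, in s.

t ≈ 1.08 s

Cap-side area A_cap = π/4 × (2.34 in)² = 4.301 in^2
Rod-side annular area A_ann = π/4 × (2.34² − 1.71²) = 2.004 in^2
t_ext = A_cap·L/Q = 0.7374 s
t_ret = A_ann·L/Q = 0.3436 s
t_cycle = t_ext + t_ret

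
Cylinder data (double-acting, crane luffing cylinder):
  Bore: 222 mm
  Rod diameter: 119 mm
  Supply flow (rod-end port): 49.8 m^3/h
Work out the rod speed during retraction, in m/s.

v ≈ 0.501 m/s

Rod-side annular area A_ann = π/4 × (222² − 119²) = 27590 mm^2
Flow into the rod-end port fills the annular volume.
v = Q / A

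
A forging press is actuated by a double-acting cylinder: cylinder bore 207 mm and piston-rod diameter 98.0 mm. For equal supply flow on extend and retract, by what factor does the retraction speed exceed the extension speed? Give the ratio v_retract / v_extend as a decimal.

Cap-side area A_cap = π/4 × (207 mm)² = 33650 mm^2
Rod-side annular area A_ann = π/4 × (207² − 98.0²) = 26110 mm^2
For equal Q, v ∝ 1/A, so v_ret/v_ext = A_cap/A_ann.

v_ret/v_ext ≈ 1.29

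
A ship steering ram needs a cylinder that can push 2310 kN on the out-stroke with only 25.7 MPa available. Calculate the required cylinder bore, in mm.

D ≈ 338 mm

Extension force acts on the full piston face: F = P × (π/4)D².
D = √(4F / (πP)) = √(4 × 2310 kN / (π × 25.7 MPa))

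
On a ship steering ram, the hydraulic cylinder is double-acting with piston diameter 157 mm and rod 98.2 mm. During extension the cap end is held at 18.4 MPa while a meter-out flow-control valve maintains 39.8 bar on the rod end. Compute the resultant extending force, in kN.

Cap-side area A_cap = π/4 × (157 mm)² = 19360 mm^2
Rod-side annular area A_ann = π/4 × (157² − 98.2²) = 11790 mm^2
Net thrust = P_cap·A_cap − P_rod·A_ann = 356.2 kN − 46.91 kN

F ≈ 309 kN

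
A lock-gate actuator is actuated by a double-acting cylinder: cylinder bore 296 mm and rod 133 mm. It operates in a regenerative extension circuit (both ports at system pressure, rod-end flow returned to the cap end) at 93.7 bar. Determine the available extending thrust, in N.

With equal pressure on both faces, forces on the annular region cancel; the net push is pressure × rod cross-section.
Rod cross-section A_rod = π/4 × (133 mm)² = 13890 mm^2
F = P × A_rod

F ≈ 1.30e5 N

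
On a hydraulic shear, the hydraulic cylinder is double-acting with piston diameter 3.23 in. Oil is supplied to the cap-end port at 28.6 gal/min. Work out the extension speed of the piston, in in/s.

Cap-side area A_cap = π/4 × (3.23 in)² = 8.194 in^2
v = Q / A

v ≈ 13.4 in/s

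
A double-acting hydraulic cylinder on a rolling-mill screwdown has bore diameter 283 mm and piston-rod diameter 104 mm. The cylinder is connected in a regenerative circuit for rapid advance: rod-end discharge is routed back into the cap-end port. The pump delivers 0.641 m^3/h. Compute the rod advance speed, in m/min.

v ≈ 1.26 m/min

In regeneration the rod-end outflow joins the pump flow into the cap end, so the net volume the pump must supply per unit advance equals the rod cross-section area.
Rod cross-section A_rod = π/4 × (104 mm)² = 8495 mm^2
v = Q_pump / A_rod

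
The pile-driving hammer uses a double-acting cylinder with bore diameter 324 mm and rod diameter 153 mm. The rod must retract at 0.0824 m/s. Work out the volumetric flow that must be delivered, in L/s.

Q ≈ 5.28 L/s

Rod-side annular area A_ann = π/4 × (324² − 153²) = 64060 mm^2
Q = A × v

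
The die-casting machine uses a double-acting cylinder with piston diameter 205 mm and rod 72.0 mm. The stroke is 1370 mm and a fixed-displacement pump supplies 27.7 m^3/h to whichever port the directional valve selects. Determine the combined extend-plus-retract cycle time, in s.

Cap-side area A_cap = π/4 × (205 mm)² = 33010 mm^2
Rod-side annular area A_ann = π/4 × (205² − 72.0²) = 28930 mm^2
t_ext = A_cap·L/Q = 5.877 s
t_ret = A_ann·L/Q = 5.152 s
t_cycle = t_ext + t_ret

t ≈ 11.0 s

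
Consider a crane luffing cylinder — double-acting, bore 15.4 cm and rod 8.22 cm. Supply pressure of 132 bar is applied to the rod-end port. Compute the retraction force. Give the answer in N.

F ≈ 1.76e5 N

Rod-side annular area A_ann = π/4 × (15.4² − 8.22²) = 133.2 cm^2
On retraction the pressure acts on the annular area (bore minus rod).
F = P × A_ann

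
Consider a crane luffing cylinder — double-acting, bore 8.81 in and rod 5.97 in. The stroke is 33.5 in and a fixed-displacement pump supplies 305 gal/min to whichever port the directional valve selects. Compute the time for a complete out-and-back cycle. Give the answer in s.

t ≈ 2.68 s

Cap-side area A_cap = π/4 × (8.81 in)² = 60.96 in^2
Rod-side annular area A_ann = π/4 × (8.81² − 5.97²) = 32.97 in^2
t_ext = A_cap·L/Q = 1.739 s
t_ret = A_ann·L/Q = 0.9405 s
t_cycle = t_ext + t_ret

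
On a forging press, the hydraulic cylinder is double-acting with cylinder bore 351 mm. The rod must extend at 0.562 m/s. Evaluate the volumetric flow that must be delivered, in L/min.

Cap-side area A_cap = π/4 × (351 mm)² = 96760 mm^2
Q = A × v

Q ≈ 3260 L/min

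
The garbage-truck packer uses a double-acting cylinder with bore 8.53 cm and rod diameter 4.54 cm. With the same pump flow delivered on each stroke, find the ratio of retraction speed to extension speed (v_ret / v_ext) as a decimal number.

Cap-side area A_cap = π/4 × (8.53 cm)² = 57.15 cm^2
Rod-side annular area A_ann = π/4 × (8.53² − 4.54²) = 40.96 cm^2
For equal Q, v ∝ 1/A, so v_ret/v_ext = A_cap/A_ann.

v_ret/v_ext ≈ 1.40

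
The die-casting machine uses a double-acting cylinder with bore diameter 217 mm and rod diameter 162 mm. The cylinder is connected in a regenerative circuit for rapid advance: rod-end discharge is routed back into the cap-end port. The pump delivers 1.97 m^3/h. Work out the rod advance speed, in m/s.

In regeneration the rod-end outflow joins the pump flow into the cap end, so the net volume the pump must supply per unit advance equals the rod cross-section area.
Rod cross-section A_rod = π/4 × (162 mm)² = 20610 mm^2
v = Q_pump / A_rod

v ≈ 0.0265 m/s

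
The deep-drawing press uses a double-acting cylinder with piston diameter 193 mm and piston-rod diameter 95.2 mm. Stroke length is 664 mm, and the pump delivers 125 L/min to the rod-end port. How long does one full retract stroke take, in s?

Rod-side annular area A_ann = π/4 × (193² − 95.2²) = 22140 mm^2
Swept volume V = A × L; t = V / Q = A·L / Q

t ≈ 7.06 s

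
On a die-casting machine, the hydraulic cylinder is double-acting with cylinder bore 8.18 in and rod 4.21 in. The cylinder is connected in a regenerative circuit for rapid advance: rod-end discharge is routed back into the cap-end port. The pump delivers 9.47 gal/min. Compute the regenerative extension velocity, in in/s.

v ≈ 2.62 in/s

In regeneration the rod-end outflow joins the pump flow into the cap end, so the net volume the pump must supply per unit advance equals the rod cross-section area.
Rod cross-section A_rod = π/4 × (4.21 in)² = 13.92 in^2
v = Q_pump / A_rod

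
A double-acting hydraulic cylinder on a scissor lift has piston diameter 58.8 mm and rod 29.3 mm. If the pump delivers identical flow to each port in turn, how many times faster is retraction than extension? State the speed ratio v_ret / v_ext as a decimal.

v_ret/v_ext ≈ 1.33

Cap-side area A_cap = π/4 × (58.8 mm)² = 2715 mm^2
Rod-side annular area A_ann = π/4 × (58.8² − 29.3²) = 2041 mm^2
For equal Q, v ∝ 1/A, so v_ret/v_ext = A_cap/A_ann.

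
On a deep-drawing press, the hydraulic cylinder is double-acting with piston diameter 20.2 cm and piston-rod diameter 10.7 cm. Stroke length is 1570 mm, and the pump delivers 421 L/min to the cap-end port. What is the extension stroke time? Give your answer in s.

t ≈ 7.17 s

Cap-side area A_cap = π/4 × (20.2 cm)² = 320.5 cm^2
Swept volume V = A × L; t = V / Q = A·L / Q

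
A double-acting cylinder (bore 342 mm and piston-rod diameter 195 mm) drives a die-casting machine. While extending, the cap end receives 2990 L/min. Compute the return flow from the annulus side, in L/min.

Q_out ≈ 2020 L/min

Cap-side area A_cap = π/4 × (342 mm)² = 91860 mm^2
Rod-side annular area A_ann = π/4 × (342² − 195²) = 62000 mm^2
Piston speed v = Q_in/A_cap; rod-end outflow Q_out = v × A_ann = Q_in × A_ann/A_cap.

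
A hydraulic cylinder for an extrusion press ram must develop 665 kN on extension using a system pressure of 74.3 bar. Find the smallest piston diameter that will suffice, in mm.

D ≈ 338 mm

Extension force acts on the full piston face: F = P × (π/4)D².
D = √(4F / (πP)) = √(4 × 665 kN / (π × 74.3 bar))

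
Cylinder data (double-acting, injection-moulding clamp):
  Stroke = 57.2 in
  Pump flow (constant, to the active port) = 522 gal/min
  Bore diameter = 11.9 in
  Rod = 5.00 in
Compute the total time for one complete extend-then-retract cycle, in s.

t ≈ 5.77 s

Cap-side area A_cap = π/4 × (11.9 in)² = 111.2 in^2
Rod-side annular area A_ann = π/4 × (11.9² − 5.00²) = 91.59 in^2
t_ext = A_cap·L/Q = 3.166 s
t_ret = A_ann·L/Q = 2.607 s
t_cycle = t_ext + t_ret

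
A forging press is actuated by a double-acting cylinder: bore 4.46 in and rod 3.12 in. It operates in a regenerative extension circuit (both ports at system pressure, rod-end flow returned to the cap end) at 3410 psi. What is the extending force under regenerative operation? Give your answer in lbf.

With equal pressure on both faces, forces on the annular region cancel; the net push is pressure × rod cross-section.
Rod cross-section A_rod = π/4 × (3.12 in)² = 7.645 in^2
F = P × A_rod

F ≈ 26100 lbf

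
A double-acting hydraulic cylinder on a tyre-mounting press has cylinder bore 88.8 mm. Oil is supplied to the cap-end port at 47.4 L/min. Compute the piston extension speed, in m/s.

Cap-side area A_cap = π/4 × (88.8 mm)² = 6193 mm^2
v = Q / A

v ≈ 0.128 m/s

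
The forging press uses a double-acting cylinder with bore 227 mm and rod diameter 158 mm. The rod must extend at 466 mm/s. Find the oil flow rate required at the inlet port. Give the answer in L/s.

Q ≈ 18.9 L/s

Cap-side area A_cap = π/4 × (227 mm)² = 40470 mm^2
Q = A × v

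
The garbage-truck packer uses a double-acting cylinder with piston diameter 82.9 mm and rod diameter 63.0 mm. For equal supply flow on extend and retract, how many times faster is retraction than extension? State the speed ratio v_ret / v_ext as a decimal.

v_ret/v_ext ≈ 2.37

Cap-side area A_cap = π/4 × (82.9 mm)² = 5398 mm^2
Rod-side annular area A_ann = π/4 × (82.9² − 63.0²) = 2280 mm^2
For equal Q, v ∝ 1/A, so v_ret/v_ext = A_cap/A_ann.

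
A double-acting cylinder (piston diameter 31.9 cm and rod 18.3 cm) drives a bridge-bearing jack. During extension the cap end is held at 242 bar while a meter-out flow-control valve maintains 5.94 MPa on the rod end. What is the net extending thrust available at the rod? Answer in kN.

Cap-side area A_cap = π/4 × (31.9 cm)² = 799.2 cm^2
Rod-side annular area A_ann = π/4 × (31.9² − 18.3²) = 536.2 cm^2
Net thrust = P_cap·A_cap − P_rod·A_ann = 1934 kN − 318.5 kN

F ≈ 1620 kN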